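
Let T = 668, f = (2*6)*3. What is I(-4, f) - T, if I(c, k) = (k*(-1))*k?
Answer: -1964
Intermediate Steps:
f = 36 (f = 12*3 = 36)
I(c, k) = -k**2 (I(c, k) = (-k)*k = -k**2)
I(-4, f) - T = -1*36**2 - 1*668 = -1*1296 - 668 = -1296 - 668 = -1964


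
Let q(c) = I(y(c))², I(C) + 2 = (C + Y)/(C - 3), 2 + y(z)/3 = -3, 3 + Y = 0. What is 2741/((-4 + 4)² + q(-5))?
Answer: 2741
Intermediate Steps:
Y = -3 (Y = -3 + 0 = -3)
y(z) = -15 (y(z) = -6 + 3*(-3) = -6 - 9 = -15)
I(C) = -1 (I(C) = -2 + (C - 3)/(C - 3) = -2 + (-3 + C)/(-3 + C) = -2 + 1 = -1)
q(c) = 1 (q(c) = (-1)² = 1)
2741/((-4 + 4)² + q(-5)) = 2741/((-4 + 4)² + 1) = 2741/(0² + 1) = 2741/(0 + 1) = 2741/1 = 1*2741 = 2741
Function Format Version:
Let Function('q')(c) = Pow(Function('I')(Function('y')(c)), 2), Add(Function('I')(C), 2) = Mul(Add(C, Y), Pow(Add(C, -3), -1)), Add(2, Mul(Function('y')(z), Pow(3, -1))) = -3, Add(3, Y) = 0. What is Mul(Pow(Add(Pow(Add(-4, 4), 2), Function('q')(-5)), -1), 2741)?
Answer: 2741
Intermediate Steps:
Y = -3 (Y = Add(-3, 0) = -3)
Function('y')(z) = -15 (Function('y')(z) = Add(-6, Mul(3, -3)) = Add(-6, -9) = -15)
Function('I')(C) = -1 (Function('I')(C) = Add(-2, Mul(Add(C, -3), Pow(Add(C, -3), -1))) = Add(-2, Mul(Add(-3, C), Pow(Add(-3, C), -1))) = Add(-2, 1) = -1)
Function('q')(c) = 1 (Function('q')(c) = Pow(-1, 2) = 1)
Mul(Pow(Add(Pow(Add(-4, 4), 2), Function('q')(-5)), -1), 2741) = Mul(Pow(Add(Pow(Add(-4, 4), 2), 1), -1), 2741) = Mul(Pow(Add(Pow(0, 2), 1), -1), 2741) = Mul(Pow(Add(0, 1), -1), 2741) = Mul(Pow(1, -1), 2741) = Mul(1, 2741) = 2741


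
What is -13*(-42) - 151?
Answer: 395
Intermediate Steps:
-13*(-42) - 151 = 546 - 151 = 395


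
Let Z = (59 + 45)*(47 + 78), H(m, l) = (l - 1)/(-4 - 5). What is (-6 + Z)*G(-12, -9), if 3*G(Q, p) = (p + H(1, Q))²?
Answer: 60084256/243 ≈ 2.4726e+5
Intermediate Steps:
H(m, l) = ⅑ - l/9 (H(m, l) = (-1 + l)/(-9) = (-1 + l)*(-⅑) = ⅑ - l/9)
G(Q, p) = (⅑ + p - Q/9)²/3 (G(Q, p) = (p + (⅑ - Q/9))²/3 = (⅑ + p - Q/9)²/3)
Z = 13000 (Z = 104*125 = 13000)
(-6 + Z)*G(-12, -9) = (-6 + 13000)*((1 - 1*(-12) + 9*(-9))²/243) = 12994*((1 + 12 - 81)²/243) = 12994*((1/243)*(-68)²) = 12994*((1/243)*4624) = 12994*(4624/243) = 60084256/243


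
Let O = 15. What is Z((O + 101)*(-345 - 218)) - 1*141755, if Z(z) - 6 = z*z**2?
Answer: -278547427839861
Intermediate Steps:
Z(z) = 6 + z**3 (Z(z) = 6 + z*z**2 = 6 + z**3)
Z((O + 101)*(-345 - 218)) - 1*141755 = (6 + ((15 + 101)*(-345 - 218))**3) - 1*141755 = (6 + (116*(-563))**3) - 141755 = (6 + (-65308)**3) - 141755 = (6 - 278547427698112) - 141755 = -278547427698106 - 141755 = -278547427839861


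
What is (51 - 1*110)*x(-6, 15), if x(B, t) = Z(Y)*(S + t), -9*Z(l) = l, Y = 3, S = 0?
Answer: 295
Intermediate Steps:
Z(l) = -l/9
x(B, t) = -t/3 (x(B, t) = (-⅑*3)*(0 + t) = -t/3)
(51 - 1*110)*x(-6, 15) = (51 - 1*110)*(-⅓*15) = (51 - 110)*(-5) = -59*(-5) = 295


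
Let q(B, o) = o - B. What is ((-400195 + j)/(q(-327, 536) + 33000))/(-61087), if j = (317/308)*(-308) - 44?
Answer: 30812/159122237 ≈ 0.00019364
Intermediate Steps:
j = -361 (j = (317*(1/308))*(-308) - 44 = (317/308)*(-308) - 44 = -317 - 44 = -361)
((-400195 + j)/(q(-327, 536) + 33000))/(-61087) = ((-400195 - 361)/((536 - 1*(-327)) + 33000))/(-61087) = -400556/((536 + 327) + 33000)*(-1/61087) = -400556/(863 + 33000)*(-1/61087) = -400556/33863*(-1/61087) = 30812/159122237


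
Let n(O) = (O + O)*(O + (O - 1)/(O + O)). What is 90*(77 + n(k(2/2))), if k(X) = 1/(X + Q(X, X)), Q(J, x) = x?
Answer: 6930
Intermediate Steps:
k(X) = 1/(2*X) (k(X) = 1/(X + X) = 1/(2*X))
n(O) = 2*O*(O + (-1 + O)/(2*O)) (n(O) = (2*O)*(O + (-1 + O)/((2*O))) = (2*O)*(O + (-1 + O)*(1/(2*O))) = (2*O)*(O + (-1 + O)/(2*O)) = 2*O*(O + (-1 + O)/(2*O)))
90*(77 + n(k(2/2))) = 90*(77 + (-1 + 1/(2*((2/2))) + 2*(1/(2*((2/2))))²)) = 90*(77 + (-1 + 1/(2*((2*(½)))) + 2*(1/(2*((2*(½)))))²)) = 90*(77 + (-1 + (½)/1 + 2*((½)/1)²)) = 90*(77 + (-1 + (½)*1 + 2*((½)*1)²)) = 90*(77 + (-1 + ½ + 2*(½)²)) = 90*(77 + (-1 + ½ + 2*(¼))) = 90*(77 + (-1 + ½ + ½)) = 90*(77 + 0) = 90*77 = 6930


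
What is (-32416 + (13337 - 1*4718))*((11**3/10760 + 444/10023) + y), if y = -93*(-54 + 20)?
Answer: -2705178309999987/35949160 ≈ -7.5250e+7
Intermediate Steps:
y = 3162 (y = -93*(-34) = 3162)
(-32416 + (13337 - 1*4718))*((11**3/10760 + 444/10023) + y) = (-32416 + (13337 - 1*4718))*((11**3/10760 + 444/10023) + 3162) = (-32416 + (13337 - 4718))*((1331*(1/10760) + 444*(1/10023)) + 3162) = (-32416 + 8619)*((1331/10760 + 148/3341) + 3162) = -23797*(6039351/35949160 + 3162) = -23797*113677283271/35949160 = -2705178309999987/35949160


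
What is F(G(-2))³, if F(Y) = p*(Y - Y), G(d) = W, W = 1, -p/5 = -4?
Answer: 0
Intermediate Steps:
p = 20 (p = -5*(-4) = 20)
G(d) = 1
F(Y) = 0 (F(Y) = 20*(Y - Y) = 20*0 = 0)
F(G(-2))³ = 0³ = 0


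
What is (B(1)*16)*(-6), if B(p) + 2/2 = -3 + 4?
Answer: 0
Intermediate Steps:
B(p) = 0 (B(p) = -1 + (-3 + 4) = -1 + 1 = 0)
(B(1)*16)*(-6) = (0*16)*(-6) = 0*(-6) = 0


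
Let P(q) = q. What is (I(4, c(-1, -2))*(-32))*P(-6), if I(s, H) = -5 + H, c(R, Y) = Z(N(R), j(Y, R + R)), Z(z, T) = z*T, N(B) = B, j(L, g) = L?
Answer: -576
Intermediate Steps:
Z(z, T) = T*z
c(R, Y) = R*Y (c(R, Y) = Y*R = R*Y)
(I(4, c(-1, -2))*(-32))*P(-6) = ((-5 - 1*(-2))*(-32))*(-6) = ((-5 + 2)*(-32))*(-6) = -3*(-32)*(-6) = 96*(-6) = -576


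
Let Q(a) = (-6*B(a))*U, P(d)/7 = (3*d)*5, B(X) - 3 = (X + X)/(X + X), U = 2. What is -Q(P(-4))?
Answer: 48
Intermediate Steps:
B(X) = 4 (B(X) = 3 + (X + X)/(X + X) = 3 + (2*X)/((2*X)) = 3 + (2*X)*(1/(2*X)) = 3 + 1 = 4)
P(d) = 105*d (P(d) = 7*((3*d)*5) = 7*(15*d) = 105*d)
Q(a) = -48 (Q(a) = -6*4*2 = -24*2 = -48)
-Q(P(-4)) = -1*(-48) = 48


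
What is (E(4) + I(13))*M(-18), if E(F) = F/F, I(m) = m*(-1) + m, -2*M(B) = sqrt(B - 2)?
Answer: -I*sqrt(5) ≈ -2.2361*I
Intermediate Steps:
M(B) = -sqrt(-2 + B)/2 (M(B) = -sqrt(B - 2)/2 = -sqrt(-2 + B)/2)
I(m) = 0 (I(m) = -m + m = 0)
E(F) = 1
(E(4) + I(13))*M(-18) = (1 + 0)*(-sqrt(-2 - 18)/2) = 1*(-I*sqrt(5)) = -I*sqrt(5)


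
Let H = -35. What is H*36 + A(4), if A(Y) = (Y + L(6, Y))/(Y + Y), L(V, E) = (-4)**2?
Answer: -2515/2 ≈ -1257.5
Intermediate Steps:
L(V, E) = 16
A(Y) = (16 + Y)/(2*Y) (A(Y) = (Y + 16)/(Y + Y) = (16 + Y)/((2*Y)) = (16 + Y)*(1/(2*Y)) = (16 + Y)/(2*Y))
H*36 + A(4) = -35*36 + (1/2)*(16 + 4)/4 = -1260 + (1/2)*(1/4)*20 = -1260 + 5/2 = -2515/2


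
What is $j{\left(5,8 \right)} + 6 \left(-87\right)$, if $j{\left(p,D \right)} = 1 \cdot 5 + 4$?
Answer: $-513$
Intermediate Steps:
$j{\left(p,D \right)} = 9$ ($j{\left(p,D \right)} = 5 + 4 = 9$)
$j{\left(5,8 \right)} + 6 \left(-87\right) = 9 + 6 \left(-87\right) = 9 - 522 = -513$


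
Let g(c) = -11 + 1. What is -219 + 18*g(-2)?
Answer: -399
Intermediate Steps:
g(c) = -10
-219 + 18*g(-2) = -219 + 18*(-10) = -219 - 180 = -399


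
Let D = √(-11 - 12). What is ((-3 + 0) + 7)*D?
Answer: 4*I*√23 ≈ 19.183*I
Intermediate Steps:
D = I*√23 (D = √(-23) = I*√23 ≈ 4.7958*I)
((-3 + 0) + 7)*D = ((-3 + 0) + 7)*(I*√23) = (-3 + 7)*(I*√23) = 4*(I*√23) = 4*I*√23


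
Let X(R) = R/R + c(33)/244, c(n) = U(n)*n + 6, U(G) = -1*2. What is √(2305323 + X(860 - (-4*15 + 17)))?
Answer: √8578109689/61 ≈ 1518.3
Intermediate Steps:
U(G) = -2
c(n) = 6 - 2*n (c(n) = -2*n + 6 = 6 - 2*n)
X(R) = 46/61 (X(R) = R/R + (6 - 2*33)/244 = 1 + (6 - 66)*(1/244) = 1 - 60*1/244 = 1 - 15/61 = 46/61)
√(2305323 + X(860 - (-4*15 + 17))) = √(2305323 + 46/61) = √(140624749/61) = √8578109689/61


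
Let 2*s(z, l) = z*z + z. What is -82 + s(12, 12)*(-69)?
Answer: -5464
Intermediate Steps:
s(z, l) = z/2 + z²/2 (s(z, l) = (z*z + z)/2 = (z² + z)/2 = (z + z²)/2 = z/2 + z²/2)
-82 + s(12, 12)*(-69) = -82 + ((½)*12*(1 + 12))*(-69) = -82 + ((½)*12*13)*(-69) = -82 + 78*(-69) = -82 - 5382 = -5464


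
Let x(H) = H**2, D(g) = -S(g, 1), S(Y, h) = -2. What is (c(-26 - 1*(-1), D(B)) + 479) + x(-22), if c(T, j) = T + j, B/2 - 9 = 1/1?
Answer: 940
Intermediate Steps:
B = 20 (B = 18 + 2/1 = 18 + 2*1 = 18 + 2 = 20)
D(g) = 2 (D(g) = -1*(-2) = 2)
(c(-26 - 1*(-1), D(B)) + 479) + x(-22) = (((-26 - 1*(-1)) + 2) + 479) + (-22)**2 = (((-26 + 1) + 2) + 479) + 484 = ((-25 + 2) + 479) + 484 = (-23 + 479) + 484 = 456 + 484 = 940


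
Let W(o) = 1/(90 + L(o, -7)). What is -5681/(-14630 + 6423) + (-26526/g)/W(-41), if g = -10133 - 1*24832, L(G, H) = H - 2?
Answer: 660453541/10628065 ≈ 62.142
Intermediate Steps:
L(G, H) = -2 + H
g = -34965 (g = -10133 - 24832 = -34965)
W(o) = 1/81 (W(o) = 1/(90 + (-2 - 7)) = 1/(90 - 9) = 1/81)
-5681/(-14630 + 6423) + (-26526/g)/W(-41) = -5681/(-14630 + 6423) + (-26526/(-34965))/(1/81) = -5681/(-8207) - 26526*(-1/34965)*81 = -5681*(-1/8207) + (8842/11655)*81 = 5681/8207 + 79578/1295 = 660453541/10628065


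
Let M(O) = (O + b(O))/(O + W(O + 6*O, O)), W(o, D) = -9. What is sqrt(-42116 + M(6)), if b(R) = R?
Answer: 18*I*sqrt(130) ≈ 205.23*I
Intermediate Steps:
M(O) = 2*O/(-9 + O) (M(O) = (O + O)/(O - 9) = (2*O)/(-9 + O) = 2*O/(-9 + O))
sqrt(-42116 + M(6)) = sqrt(-42116 + 2*6/(-9 + 6)) = sqrt(-42116 + 2*6/(-3)) = sqrt(-42116 + 2*6*(-1/3)) = sqrt(-42116 - 4) = sqrt(-42120) = 18*I*sqrt(130)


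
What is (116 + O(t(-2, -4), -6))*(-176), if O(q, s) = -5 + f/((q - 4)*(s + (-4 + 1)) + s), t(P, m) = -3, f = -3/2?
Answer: -371096/19 ≈ -19531.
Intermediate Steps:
f = -3/2 (f = -3*1/2 = -3/2 ≈ -1.5000)
O(q, s) = -5 - 3/(2*(s + (-4 + q)*(-3 + s))) (O(q, s) = -5 - 3/2/((q - 4)*(s + (-4 + 1)) + s) = -5 - 3/2/((-4 + q)*(s - 3) + s) = -5 - 3/2/((-4 + q)*(-3 + s) + s) = -5 - 3/2/(s + (-4 + q)*(-3 + s)) = -5 - 3/(2*(s + (-4 + q)*(-3 + s))))
(116 + O(t(-2, -4), -6))*(-176) = (116 + (-123 + 30*(-3) + 30*(-6) - 10*(-3)*(-6))/(2*(12 - 3*(-3) - 3*(-6) - 3*(-6))))*(-176) = (116 + (-123 - 90 - 180 - 180)/(2*(12 + 9 + 18 + 18)))*(-176) = (116 + (1/2)*(-573)/57)*(-176) = (116 + (1/2)*(1/57)*(-573))*(-176) = (116 - 191/38)*(-176) = (4217/38)*(-176) = -371096/19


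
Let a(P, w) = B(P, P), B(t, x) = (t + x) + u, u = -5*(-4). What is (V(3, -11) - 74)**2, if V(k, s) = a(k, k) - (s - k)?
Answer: 1156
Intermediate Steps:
u = 20
B(t, x) = 20 + t + x (B(t, x) = (t + x) + 20 = 20 + t + x)
a(P, w) = 20 + 2*P (a(P, w) = 20 + P + P = 20 + 2*P)
V(k, s) = 20 - s + 3*k (V(k, s) = (20 + 2*k) - (s - k) = (20 + 2*k) + (k - s) = 20 - s + 3*k)
(V(3, -11) - 74)**2 = ((20 - 1*(-11) + 3*3) - 74)**2 = ((20 + 11 + 9) - 74)**2 = (40 - 74)**2 = (-34)**2 = 1156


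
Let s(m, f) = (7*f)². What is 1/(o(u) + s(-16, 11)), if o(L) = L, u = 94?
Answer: 1/6023 ≈ 0.00016603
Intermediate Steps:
s(m, f) = 49*f²
1/(o(u) + s(-16, 11)) = 1/(94 + 49*11²) = 1/(94 + 49*121) = 1/(94 + 5929) = 1/6023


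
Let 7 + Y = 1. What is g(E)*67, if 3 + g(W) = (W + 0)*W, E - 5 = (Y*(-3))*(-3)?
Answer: 160666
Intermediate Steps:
Y = -6 (Y = -7 + 1 = -6)
E = -49 (E = 5 - 6*(-3)*(-3) = 5 + 18*(-3) = 5 - 54 = -49)
g(W) = -3 + W**2 (g(W) = -3 + (W + 0)*W = -3 + W*W = -3 + W**2)
g(E)*67 = (-3 + (-49)**2)*67 = (-3 + 2401)*67 = 2398*67 = 160666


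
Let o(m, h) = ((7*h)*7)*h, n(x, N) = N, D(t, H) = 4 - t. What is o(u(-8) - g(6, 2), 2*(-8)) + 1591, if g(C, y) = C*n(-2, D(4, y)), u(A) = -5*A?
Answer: 14135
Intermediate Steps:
g(C, y) = 0 (g(C, y) = C*(4 - 1*4) = C*(4 - 4) = C*0 = 0)
o(m, h) = 49*h² (o(m, h) = (49*h)*h = 49*h²)
o(u(-8) - g(6, 2), 2*(-8)) + 1591 = 49*(2*(-8))² + 1591 = 49*(-16)² + 1591 = 49*256 + 1591 = 12544 + 1591 = 14135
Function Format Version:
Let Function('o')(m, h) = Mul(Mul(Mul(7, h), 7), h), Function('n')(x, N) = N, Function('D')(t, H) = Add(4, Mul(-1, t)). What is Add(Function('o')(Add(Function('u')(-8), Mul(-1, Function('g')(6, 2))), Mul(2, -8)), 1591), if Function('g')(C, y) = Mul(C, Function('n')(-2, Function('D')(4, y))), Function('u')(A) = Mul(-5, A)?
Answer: 14135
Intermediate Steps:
Function('g')(C, y) = 0 (Function('g')(C, y) = Mul(C, Add(4, Mul(-1, 4))) = Mul(C, Add(4, -4)) = Mul(C, 0) = 0)
Function('o')(m, h) = Mul(49, Pow(h, 2)) (Function('o')(m, h) = Mul(Mul(49, h), h) = Mul(49, Pow(h, 2)))
Add(Function('o')(Add(Function('u')(-8), Mul(-1, Function('g')(6, 2))), Mul(2, -8)), 1591) = Add(Mul(49, Pow(Mul(2, -8), 2)), 1591) = Add(Mul(49, Pow(-16, 2)), 1591) = Add(Mul(49, 256), 1591) = Add(12544, 1591) = 14135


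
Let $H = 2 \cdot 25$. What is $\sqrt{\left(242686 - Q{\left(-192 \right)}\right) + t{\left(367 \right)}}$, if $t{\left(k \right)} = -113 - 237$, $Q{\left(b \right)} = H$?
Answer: $\sqrt{242286} \approx 492.23$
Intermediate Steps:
$H = 50$
$Q{\left(b \right)} = 50$
$t{\left(k \right)} = -350$
$\sqrt{\left(242686 - Q{\left(-192 \right)}\right) + t{\left(367 \right)}} = \sqrt{\left(242686 - 50\right) - 350} = \sqrt{242636 - 350} = \sqrt{242286}$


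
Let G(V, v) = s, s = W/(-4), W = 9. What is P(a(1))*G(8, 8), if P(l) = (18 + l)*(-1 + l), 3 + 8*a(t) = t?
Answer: 3195/64 ≈ 49.922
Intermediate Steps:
a(t) = -3/8 + t/8
s = -9/4 (s = 9/(-4) = 9*(-¼) = -9/4 ≈ -2.2500)
G(V, v) = -9/4
P(l) = (-1 + l)*(18 + l)
P(a(1))*G(8, 8) = (-18 + (-3/8 + (⅛)*1)² + 17*(-3/8 + (⅛)*1))*(-9/4) = (-18 + (-3/8 + ⅛)² + 17*(-3/8 + ⅛))*(-9/4) = (-18 + (-¼)² + 17*(-¼))*(-9/4) = (-18 + 1/16 - 17/4)*(-9/4) = -355/16*(-9/4) = 3195/64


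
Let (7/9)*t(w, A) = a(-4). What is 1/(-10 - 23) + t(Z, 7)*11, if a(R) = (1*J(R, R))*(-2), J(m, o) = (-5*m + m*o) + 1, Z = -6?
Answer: -241765/231 ≈ -1046.6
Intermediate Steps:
J(m, o) = 1 - 5*m + m*o
a(R) = -2 - 2*R² + 10*R (a(R) = (1*(1 - 5*R + R*R))*(-2) = (1*(1 - 5*R + R²))*(-2) = (1*(1 + R² - 5*R))*(-2) = (1 + R² - 5*R)*(-2) = -2 - 2*R² + 10*R)
t(w, A) = -666/7 (t(w, A) = 9*(-2 - 2*(-4)² + 10*(-4))/7 = 9*(-2 - 2*16 - 40)/7 = 9*(-2 - 32 - 40)/7 = (9/7)*(-74) = -666/7)
1/(-10 - 23) + t(Z, 7)*11 = 1/(-10 - 23) - 666/7*11 = 1/(-33) - 7326/7 = -1/33 - 7326/7 = -241765/231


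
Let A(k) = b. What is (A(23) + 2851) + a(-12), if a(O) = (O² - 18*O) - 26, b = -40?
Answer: 3145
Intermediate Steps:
a(O) = -26 + O² - 18*O
A(k) = -40
(A(23) + 2851) + a(-12) = (-40 + 2851) + (-26 + (-12)² - 18*(-12)) = 2811 + (-26 + 144 + 216) = 2811 + 334 = 3145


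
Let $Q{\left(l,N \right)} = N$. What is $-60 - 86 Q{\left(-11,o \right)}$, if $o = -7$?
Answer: $542$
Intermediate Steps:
$-60 - 86 Q{\left(-11,o \right)} = -60 - -602 = -60 + 602 = 542$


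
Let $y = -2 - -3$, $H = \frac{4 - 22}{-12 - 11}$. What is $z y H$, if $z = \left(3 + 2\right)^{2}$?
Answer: $\frac{450}{23} \approx 19.565$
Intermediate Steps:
$H = \frac{18}{23}$ ($H = - \frac{18}{-23} = \left(-18\right) \left(- \frac{1}{23}\right) = \frac{18}{23} \approx 0.78261$)
$y = 1$ ($y = -2 + 3 = 1$)
$z = 25$ ($z = 5^{2} = 25$)
$z y H = 25 \cdot 1 \cdot \frac{18}{23} = 25 \cdot \frac{18}{23} = \frac{450}{23}$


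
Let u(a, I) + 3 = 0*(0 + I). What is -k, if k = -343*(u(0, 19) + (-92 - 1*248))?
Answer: -117649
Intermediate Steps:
u(a, I) = -3 (u(a, I) = -3 + 0*(0 + I) = -3 + 0*I = -3 + 0 = -3)
k = 117649 (k = -343*(-3 + (-92 - 1*248)) = -343*(-3 + (-92 - 248)) = -343*(-3 - 340) = -343*(-343) = 117649)
-k = -1*117649 = -117649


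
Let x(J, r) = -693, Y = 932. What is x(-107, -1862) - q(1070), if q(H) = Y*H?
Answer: -997933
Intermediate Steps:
q(H) = 932*H
x(-107, -1862) - q(1070) = -693 - 932*1070 = -693 - 1*997240 = -693 - 997240 = -997933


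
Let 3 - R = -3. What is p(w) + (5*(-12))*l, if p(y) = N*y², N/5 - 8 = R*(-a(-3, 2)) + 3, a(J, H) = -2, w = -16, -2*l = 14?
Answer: 29860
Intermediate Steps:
l = -7 (l = -½*14 = -7)
R = 6 (R = 3 - 1*(-3) = 3 + 3 = 6)
N = 115 (N = 40 + 5*(6*(-1*(-2)) + 3) = 40 + 5*(6*2 + 3) = 40 + 5*(12 + 3) = 40 + 5*15 = 40 + 75 = 115)
p(y) = 115*y²
p(w) + (5*(-12))*l = 115*(-16)² + (5*(-12))*(-7) = 115*256 - 60*(-7) = 29440 + 420 = 29860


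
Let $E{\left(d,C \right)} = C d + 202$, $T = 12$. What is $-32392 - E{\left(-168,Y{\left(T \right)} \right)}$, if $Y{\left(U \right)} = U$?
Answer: $-30578$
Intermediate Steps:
$E{\left(d,C \right)} = 202 + C d$
$-32392 - E{\left(-168,Y{\left(T \right)} \right)} = -32392 - \left(202 + 12 \left(-168\right)\right) = -32392 - \left(202 - 2016\right) = -32392 - -1814 = -32392 + 1814 = -30578$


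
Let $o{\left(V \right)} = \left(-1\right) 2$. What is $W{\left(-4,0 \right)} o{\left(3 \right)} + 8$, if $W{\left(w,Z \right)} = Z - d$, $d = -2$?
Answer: $4$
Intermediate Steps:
$W{\left(w,Z \right)} = 2 + Z$ ($W{\left(w,Z \right)} = Z - -2 = Z + 2 = 2 + Z$)
$o{\left(V \right)} = -2$
$W{\left(-4,0 \right)} o{\left(3 \right)} + 8 = \left(2 + 0\right) \left(-2\right) + 8 = 2 \left(-2\right) + 8 = -4 + 8 = 4$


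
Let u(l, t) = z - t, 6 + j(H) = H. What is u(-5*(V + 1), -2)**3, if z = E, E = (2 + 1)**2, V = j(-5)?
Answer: 1331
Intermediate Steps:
j(H) = -6 + H
V = -11 (V = -6 - 5 = -11)
E = 9 (E = 3**2 = 9)
z = 9
u(l, t) = 9 - t
u(-5*(V + 1), -2)**3 = (9 - 1*(-2))**3 = (9 + 2)**3 = 11**3 = 1331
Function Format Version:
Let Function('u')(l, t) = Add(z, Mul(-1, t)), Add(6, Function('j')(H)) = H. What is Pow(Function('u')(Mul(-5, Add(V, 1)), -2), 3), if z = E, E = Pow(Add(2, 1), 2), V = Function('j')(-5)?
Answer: 1331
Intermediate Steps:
Function('j')(H) = Add(-6, H)
V = -11 (V = Add(-6, -5) = -11)
E = 9 (E = Pow(3, 2) = 9)
z = 9
Function('u')(l, t) = Add(9, Mul(-1, t))
Pow(Function('u')(Mul(-5, Add(V, 1)), -2), 3) = Pow(Add(9, Mul(-1, -2)), 3) = Pow(Add(9, 2), 3) = Pow(11, 3) = 1331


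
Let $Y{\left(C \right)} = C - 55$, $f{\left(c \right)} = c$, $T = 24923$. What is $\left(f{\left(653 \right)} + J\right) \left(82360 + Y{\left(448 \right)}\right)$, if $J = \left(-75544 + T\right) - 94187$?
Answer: $-11929258715$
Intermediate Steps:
$J = -144808$ ($J = \left(-75544 + 24923\right) - 94187 = -50621 - 94187 = -144808$)
$Y{\left(C \right)} = -55 + C$
$\left(f{\left(653 \right)} + J\right) \left(82360 + Y{\left(448 \right)}\right) = \left(653 - 144808\right) \left(82360 + \left(-55 + 448\right)\right) = - 144155 \left(82360 + 393\right) = \left(-144155\right) 82753 = -11929258715$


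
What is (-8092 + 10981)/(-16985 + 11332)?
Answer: -2889/5653 ≈ -0.51106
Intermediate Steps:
(-8092 + 10981)/(-16985 + 11332) = 2889/(-5653) = 2889*(-1/5653) = -2889/5653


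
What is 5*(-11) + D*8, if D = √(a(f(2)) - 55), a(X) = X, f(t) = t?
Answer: -55 + 8*I*√53 ≈ -55.0 + 58.241*I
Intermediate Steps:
D = I*√53 (D = √(2 - 55) = √(-53) = I*√53 ≈ 7.2801*I)
5*(-11) + D*8 = 5*(-11) + (I*√53)*8 = -55 + 8*I*√53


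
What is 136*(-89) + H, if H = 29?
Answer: -12075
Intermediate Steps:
136*(-89) + H = 136*(-89) + 29 = -12104 + 29 = -12075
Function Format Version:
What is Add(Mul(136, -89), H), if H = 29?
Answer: -12075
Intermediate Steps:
Add(Mul(136, -89), H) = Add(Mul(136, -89), 29) = Add(-12104, 29) = -12075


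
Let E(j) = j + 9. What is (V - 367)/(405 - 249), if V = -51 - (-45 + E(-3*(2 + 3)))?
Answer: -367/156 ≈ -2.3526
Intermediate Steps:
E(j) = 9 + j
V = 0 (V = -51 - (-45 + (9 - 3*(2 + 3))) = -51 - (-45 + (9 - 3*5)) = -51 - (-45 + (9 - 15)) = -51 - (-45 - 6) = -51 - 1*(-51) = -51 + 51 = 0)
(V - 367)/(405 - 249) = (0 - 367)/(405 - 249) = -367/156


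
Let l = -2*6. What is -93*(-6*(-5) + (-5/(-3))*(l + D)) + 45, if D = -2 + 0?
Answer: -575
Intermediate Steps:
D = -2
l = -12
-93*(-6*(-5) + (-5/(-3))*(l + D)) + 45 = -93*(-6*(-5) + (-5/(-3))*(-12 - 2)) + 45 = -93*(30 - 5*(-⅓)*(-14)) + 45 = -93*(30 + (5/3)*(-14)) + 45 = -93*(30 - 70/3) + 45 = -93*20/3 + 45 = -620 + 45 = -575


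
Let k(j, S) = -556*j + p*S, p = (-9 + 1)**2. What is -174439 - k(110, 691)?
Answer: -157503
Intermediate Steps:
p = 64 (p = (-8)**2 = 64)
k(j, S) = -556*j + 64*S
-174439 - k(110, 691) = -174439 - (-556*110 + 64*691) = -174439 - (-61160 + 44224) = -174439 - 1*(-16936) = -174439 + 16936 = -157503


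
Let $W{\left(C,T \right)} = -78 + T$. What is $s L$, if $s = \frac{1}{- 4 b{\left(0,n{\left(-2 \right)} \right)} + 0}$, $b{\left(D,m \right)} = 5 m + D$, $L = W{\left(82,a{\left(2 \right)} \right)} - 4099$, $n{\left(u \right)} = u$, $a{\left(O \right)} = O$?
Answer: $- \frac{835}{8} \approx -104.38$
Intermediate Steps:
$L = -4175$ ($L = \left(-78 + 2\right) - 4099 = -76 - 4099 = -4175$)
$b{\left(D,m \right)} = D + 5 m$
$s = \frac{1}{40}$ ($s = \frac{1}{- 4 \left(0 + 5 \left(-2\right)\right) + 0} = \frac{1}{- 4 \left(0 - 10\right) + 0} = \frac{1}{\left(-4\right) \left(-10\right) + 0} = \frac{1}{40 + 0} = \frac{1}{40} \approx 0.025$)
$s L = \frac{1}{40} \left(-4175\right) = - \frac{835}{8}$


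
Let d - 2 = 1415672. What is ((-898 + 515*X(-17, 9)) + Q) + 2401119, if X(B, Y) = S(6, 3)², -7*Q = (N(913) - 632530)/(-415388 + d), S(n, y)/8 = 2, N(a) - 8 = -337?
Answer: 17729496818981/7002002 ≈ 2.5321e+6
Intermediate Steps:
d = 1415674 (d = 2 + 1415672 = 1415674)
N(a) = -329 (N(a) = 8 - 337 = -329)
S(n, y) = 16 (S(n, y) = 8*2 = 16)
Q = 632859/7002002 (Q = -(-329 - 632530)/(7*(-415388 + 1415674)) = -(-632859)/(7*1000286) = -⅐*(-632859/1000286) = 632859/7002002 ≈ 0.090383)
X(B, Y) = 256 (X(B, Y) = 16² = 256)
((-898 + 515*X(-17, 9)) + Q) + 2401119 = ((-898 + 515*256) + 632859/7002002) + 2401119 = ((-898 + 131840) + 632859/7002002) + 2401119 = (130942 + 632859/7002002) + 2401119 = 916856778743/7002002 + 2401119 = 17729496818981/7002002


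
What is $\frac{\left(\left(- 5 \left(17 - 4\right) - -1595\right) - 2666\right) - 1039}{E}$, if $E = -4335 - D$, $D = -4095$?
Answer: $\frac{145}{16} \approx 9.0625$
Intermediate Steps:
$E = -240$ ($E = -4335 - -4095 = -4335 + 4095 = -240$)
$\frac{\left(\left(- 5 \left(17 - 4\right) - -1595\right) - 2666\right) - 1039}{E} = \frac{\left(\left(- 5 \left(17 - 4\right) - -1595\right) - 2666\right) - 1039}{-240} = \left(\left(\left(\left(-5\right) 13 + 1595\right) - 2666\right) - 1039\right) \left(- \frac{1}{240}\right) = \left(\left(\left(-65 + 1595\right) - 2666\right) - 1039\right) \left(- \frac{1}{240}\right) = \left(\left(1530 - 2666\right) - 1039\right) \left(- \frac{1}{240}\right) = \left(-1136 - 1039\right) \left(- \frac{1}{240}\right) = \left(-2175\right) \left(- \frac{1}{240}\right) = \frac{145}{16}$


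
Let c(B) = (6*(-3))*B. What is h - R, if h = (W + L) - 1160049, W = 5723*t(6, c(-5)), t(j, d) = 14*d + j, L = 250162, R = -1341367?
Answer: 7676798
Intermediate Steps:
c(B) = -18*B
t(j, d) = j + 14*d
W = 7245318 (W = 5723*(6 + 14*(-18*(-5))) = 5723*(6 + 14*90) = 5723*(6 + 1260) = 5723*1266 = 7245318)
h = 6335431 (h = (7245318 + 250162) - 1160049 = 7495480 - 1160049 = 6335431)
h - R = 6335431 - 1*(-1341367) = 6335431 + 1341367 = 7676798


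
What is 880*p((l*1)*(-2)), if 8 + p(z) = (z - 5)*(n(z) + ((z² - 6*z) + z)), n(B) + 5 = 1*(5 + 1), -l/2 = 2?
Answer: 58960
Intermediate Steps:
l = -4 (l = -2*2 = -4)
n(B) = 1 (n(B) = -5 + 1*(5 + 1) = -5 + 1*6 = -5 + 6 = 1)
p(z) = -8 + (-5 + z)*(1 + z² - 5*z) (p(z) = -8 + (z - 5)*(1 + ((z² - 6*z) + z)) = -8 + (-5 + z)*(1 + (z² - 5*z)) = -8 + (-5 + z)*(1 + z² - 5*z))
880*p((l*1)*(-2)) = 880*(-13 + (-4*1*(-2))³ - 10*(-4*1*(-2))² + 26*(-4*1*(-2))) = 880*(-13 + (-4*(-2))³ - 10*(-4*(-2))² + 26*(-4*(-2))) = 880*(-13 + 8³ - 10*8² + 26*8) = 880*(-13 + 512 - 10*64 + 208) = 880*(-13 + 512 - 640 + 208) = 880*67 = 58960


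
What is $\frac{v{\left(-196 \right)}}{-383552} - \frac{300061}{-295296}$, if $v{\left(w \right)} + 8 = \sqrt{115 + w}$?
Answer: $\frac{1798302485}{1769708928} - \frac{9 i}{383552} \approx 1.0162 - 2.3465 \cdot 10^{-5} i$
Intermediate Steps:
$v{\left(w \right)} = -8 + \sqrt{115 + w}$
$\frac{v{\left(-196 \right)}}{-383552} - \frac{300061}{-295296} = \frac{-8 + \sqrt{115 - 196}}{-383552} - \frac{300061}{-295296} = \left(-8 + \sqrt{-81}\right) \left(- \frac{1}{383552}\right) - - \frac{300061}{295296} = \left(-8 + 9 i\right) \left(- \frac{1}{383552}\right) + \frac{300061}{295296} = \left(\frac{1}{47944} - \frac{9 i}{383552}\right) + \frac{300061}{295296} = \frac{1798302485}{1769708928} - \frac{9 i}{383552}$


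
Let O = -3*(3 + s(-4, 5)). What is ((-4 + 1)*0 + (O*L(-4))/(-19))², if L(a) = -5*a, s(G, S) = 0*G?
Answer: 32400/361 ≈ 89.751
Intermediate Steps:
s(G, S) = 0
O = -9 (O = -3*(3 + 0) = -3*3 = -9)
((-4 + 1)*0 + (O*L(-4))/(-19))² = ((-4 + 1)*0 - (-45)*(-4)/(-19))² = (-3*0 - 9*20*(-1/19))² = (0 - 180*(-1/19))² = (0 + 180/19)² = (180/19)² = 32400/361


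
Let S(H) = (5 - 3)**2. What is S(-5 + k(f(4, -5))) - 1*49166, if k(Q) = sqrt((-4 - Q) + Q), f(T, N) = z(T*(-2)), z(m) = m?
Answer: -49162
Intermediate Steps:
f(T, N) = -2*T (f(T, N) = T*(-2) = -2*T)
k(Q) = 2*I (k(Q) = sqrt(-4) = 2*I)
S(H) = 4 (S(H) = 2**2 = 4)
S(-5 + k(f(4, -5))) - 1*49166 = 4 - 1*49166 = 4 - 49166 = -49162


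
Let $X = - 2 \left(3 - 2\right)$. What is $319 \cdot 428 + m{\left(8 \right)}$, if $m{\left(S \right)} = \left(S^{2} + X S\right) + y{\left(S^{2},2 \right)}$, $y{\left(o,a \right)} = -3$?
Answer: $136577$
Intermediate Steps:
$X = -2$ ($X = \left(-2\right) 1 = -2$)
$m{\left(S \right)} = -3 + S^{2} - 2 S$ ($m{\left(S \right)} = \left(S^{2} - 2 S\right) - 3 = -3 + S^{2} - 2 S$)
$319 \cdot 428 + m{\left(8 \right)} = 319 \cdot 428 - \left(19 - 64\right) = 136532 - -45 = 136532 + 45 = 136577$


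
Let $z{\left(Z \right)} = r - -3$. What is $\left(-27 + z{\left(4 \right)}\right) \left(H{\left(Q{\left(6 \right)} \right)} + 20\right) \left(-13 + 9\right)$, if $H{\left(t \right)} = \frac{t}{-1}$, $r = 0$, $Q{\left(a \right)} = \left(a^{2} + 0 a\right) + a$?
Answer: $-2112$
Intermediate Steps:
$Q{\left(a \right)} = a + a^{2}$ ($Q{\left(a \right)} = \left(a^{2} + 0\right) + a = a^{2} + a = a + a^{2}$)
$H{\left(t \right)} = - t$ ($H{\left(t \right)} = t \left(-1\right) = - t$)
$z{\left(Z \right)} = 3$ ($z{\left(Z \right)} = 0 - -3 = 0 + 3 = 3$)
$\left(-27 + z{\left(4 \right)}\right) \left(H{\left(Q{\left(6 \right)} \right)} + 20\right) \left(-13 + 9\right) = \left(-27 + 3\right) \left(- 6 \left(1 + 6\right) + 20\right) \left(-13 + 9\right) = - 24 \left(- 6 \cdot 7 + 20\right) \left(-4\right) = - 24 \left(\left(-1\right) 42 + 20\right) \left(-4\right) = - 24 \left(-42 + 20\right) \left(-4\right) = - 24 \left(\left(-22\right) \left(-4\right)\right) = \left(-24\right) 88 = -2112$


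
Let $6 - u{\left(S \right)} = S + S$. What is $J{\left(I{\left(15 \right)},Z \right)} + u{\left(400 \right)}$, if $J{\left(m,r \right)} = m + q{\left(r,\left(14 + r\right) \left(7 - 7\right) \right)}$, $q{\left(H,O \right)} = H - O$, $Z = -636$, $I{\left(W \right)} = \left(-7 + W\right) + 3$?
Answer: $-1419$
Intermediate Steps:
$I{\left(W \right)} = -4 + W$
$J{\left(m,r \right)} = m + r$ ($J{\left(m,r \right)} = m + \left(r - \left(14 + r\right) \left(7 - 7\right)\right) = m + \left(r - \left(14 + r\right) 0\right) = m + \left(r - 0\right) = m + \left(r + 0\right) = m + r$)
$u{\left(S \right)} = 6 - 2 S$ ($u{\left(S \right)} = 6 - \left(S + S\right) = 6 - 2 S$)
$J{\left(I{\left(15 \right)},Z \right)} + u{\left(400 \right)} = \left(\left(-4 + 15\right) - 636\right) + \left(6 - 800\right) = \left(11 - 636\right) + \left(6 - 800\right) = -625 - 794 = -1419$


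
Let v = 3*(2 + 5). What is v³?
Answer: 9261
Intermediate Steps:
v = 21 (v = 3*7 = 21)
v³ = 21³ = 9261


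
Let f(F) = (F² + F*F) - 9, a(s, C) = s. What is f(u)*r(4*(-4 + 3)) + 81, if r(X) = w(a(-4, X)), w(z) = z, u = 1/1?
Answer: 109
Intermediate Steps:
u = 1
r(X) = -4
f(F) = -9 + 2*F² (f(F) = (F² + F²) - 9 = 2*F² - 9 = -9 + 2*F²)
f(u)*r(4*(-4 + 3)) + 81 = (-9 + 2*1²)*(-4) + 81 = (-9 + 2*1)*(-4) + 81 = (-9 + 2)*(-4) + 81 = -7*(-4) + 81 = 28 + 81 = 109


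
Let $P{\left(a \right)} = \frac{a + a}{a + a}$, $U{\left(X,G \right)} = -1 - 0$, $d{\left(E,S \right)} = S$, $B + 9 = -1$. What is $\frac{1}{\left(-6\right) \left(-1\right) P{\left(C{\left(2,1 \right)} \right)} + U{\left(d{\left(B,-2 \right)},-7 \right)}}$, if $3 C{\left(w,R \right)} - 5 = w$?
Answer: $\frac{1}{5} \approx 0.2$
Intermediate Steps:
$B = -10$ ($B = -9 - 1 = -10$)
$C{\left(w,R \right)} = \frac{5}{3} + \frac{w}{3}$
$U{\left(X,G \right)} = -1$ ($U{\left(X,G \right)} = -1 + 0 = -1$)
$P{\left(a \right)} = 1$ ($P{\left(a \right)} = \frac{2 a}{2 a} = 2 a \frac{1}{2 a} = 1$)
$\frac{1}{\left(-6\right) \left(-1\right) P{\left(C{\left(2,1 \right)} \right)} + U{\left(d{\left(B,-2 \right)},-7 \right)}} = \frac{1}{\left(-6\right) \left(-1\right) 1 - 1} = \frac{1}{6 \cdot 1 - 1} = \frac{1}{6 - 1} = \frac{1}{5}$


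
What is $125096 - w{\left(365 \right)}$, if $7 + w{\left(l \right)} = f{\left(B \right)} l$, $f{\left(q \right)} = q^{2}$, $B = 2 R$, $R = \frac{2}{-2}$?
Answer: $123643$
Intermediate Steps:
$R = -1$ ($R = 2 \left(- \frac{1}{2}\right) = -1$)
$B = -2$ ($B = 2 \left(-1\right) = -2$)
$w{\left(l \right)} = -7 + 4 l$ ($w{\left(l \right)} = -7 + \left(-2\right)^{2} l = -7 + 4 l$)
$125096 - w{\left(365 \right)} = 125096 - \left(-7 + 4 \cdot 365\right) = 125096 - \left(-7 + 1460\right) = 125096 - 1453 = 123643$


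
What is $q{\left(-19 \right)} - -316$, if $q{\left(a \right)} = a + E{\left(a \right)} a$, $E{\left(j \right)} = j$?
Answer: $658$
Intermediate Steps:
$q{\left(a \right)} = a + a^{2}$ ($q{\left(a \right)} = a + a a = a + a^{2}$)
$q{\left(-19 \right)} - -316 = - 19 \left(1 - 19\right) - -316 = \left(-19\right) \left(-18\right) + 316 = 342 + 316 = 658$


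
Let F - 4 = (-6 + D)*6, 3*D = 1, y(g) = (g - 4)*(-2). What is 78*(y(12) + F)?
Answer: -3588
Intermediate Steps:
y(g) = 8 - 2*g (y(g) = (-4 + g)*(-2) = 8 - 2*g)
D = ⅓ (D = (⅓)*1 = ⅓ ≈ 0.33333)
F = -30 (F = 4 + (-6 + ⅓)*6 = 4 - 17/3*6 = 4 - 34 = -30)
78*(y(12) + F) = 78*((8 - 2*12) - 30) = 78*((8 - 24) - 30) = 78*(-16 - 30) = 78*(-46) = -3588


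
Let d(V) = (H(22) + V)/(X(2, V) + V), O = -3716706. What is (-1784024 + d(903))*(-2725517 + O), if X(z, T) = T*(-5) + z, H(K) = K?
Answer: 8298005273355399/722 ≈ 1.1493e+13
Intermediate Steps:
X(z, T) = z - 5*T (X(z, T) = -5*T + z = z - 5*T)
d(V) = (22 + V)/(2 - 4*V) (d(V) = (22 + V)/((2 - 5*V) + V) = (22 + V)/(2 - 4*V))
(-1784024 + d(903))*(-2725517 + O) = (-1784024 + (-22 - 1*903)/(2*(-1 + 2*903)))*(-2725517 - 3716706) = (-1784024 + (-22 - 903)/(2*(-1 + 1806)))*(-6442223) = (-1784024 + (½)*(-925)/1805)*(-6442223) = (-1784024 + (½)*(1/1805)*(-925))*(-6442223) = (-1784024 - 185/722)*(-6442223) = -1288065513/722*(-6442223) = 8298005273355399/722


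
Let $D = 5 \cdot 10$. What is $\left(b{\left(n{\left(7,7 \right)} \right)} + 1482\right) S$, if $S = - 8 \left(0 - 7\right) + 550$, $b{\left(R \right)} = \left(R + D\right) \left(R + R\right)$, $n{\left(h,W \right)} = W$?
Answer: $1381680$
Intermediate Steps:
$D = 50$
$b{\left(R \right)} = 2 R \left(50 + R\right)$ ($b{\left(R \right)} = \left(R + 50\right) \left(R + R\right) = \left(50 + R\right) 2 R = 2 R \left(50 + R\right)$)
$S = 606$ ($S = \left(-8\right) \left(-7\right) + 550 = 56 + 550 = 606$)
$\left(b{\left(n{\left(7,7 \right)} \right)} + 1482\right) S = \left(2 \cdot 7 \left(50 + 7\right) + 1482\right) 606 = \left(2 \cdot 7 \cdot 57 + 1482\right) 606 = \left(798 + 1482\right) 606 = 2280 \cdot 606 = 1381680$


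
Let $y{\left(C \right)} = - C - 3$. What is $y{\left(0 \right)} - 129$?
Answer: $-132$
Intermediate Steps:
$y{\left(C \right)} = -3 - C$
$y{\left(0 \right)} - 129 = \left(-3 - 0\right) - 129 = \left(-3 + 0\right) - 129 = -3 - 129 = -132$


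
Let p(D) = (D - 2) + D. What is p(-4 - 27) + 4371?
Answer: 4307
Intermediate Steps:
p(D) = -2 + 2*D (p(D) = (-2 + D) + D = -2 + 2*D)
p(-4 - 27) + 4371 = (-2 + 2*(-4 - 27)) + 4371 = (-2 + 2*(-31)) + 4371 = (-2 - 62) + 4371 = -64 + 4371 = 4307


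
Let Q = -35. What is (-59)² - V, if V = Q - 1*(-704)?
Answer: 2812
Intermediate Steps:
V = 669 (V = -35 - 1*(-704) = -35 + 704 = 669)
(-59)² - V = (-59)² - 1*669 = 3481 - 669 = 2812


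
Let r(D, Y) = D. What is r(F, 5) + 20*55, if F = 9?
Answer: 1109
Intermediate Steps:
r(F, 5) + 20*55 = 9 + 20*55 = 9 + 1100 = 1109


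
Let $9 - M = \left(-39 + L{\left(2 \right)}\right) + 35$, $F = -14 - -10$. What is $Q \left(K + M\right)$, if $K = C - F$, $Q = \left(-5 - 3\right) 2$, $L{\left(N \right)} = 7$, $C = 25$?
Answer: $-560$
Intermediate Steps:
$F = -4$ ($F = -14 + 10 = -4$)
$Q = -16$ ($Q = \left(-8\right) 2 = -16$)
$K = 29$ ($K = 25 - -4 = 25 + 4 = 29$)
$M = 6$ ($M = 9 - \left(\left(-39 + 7\right) + 35\right) = 9 - \left(-32 + 35\right) = 9 - 3 = 6$)
$Q \left(K + M\right) = - 16 \left(29 + 6\right) = \left(-16\right) 35 = -560$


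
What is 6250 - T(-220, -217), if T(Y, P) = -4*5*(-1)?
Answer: 6230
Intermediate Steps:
T(Y, P) = 20 (T(Y, P) = -20*(-1) = 20)
6250 - T(-220, -217) = 6250 - 1*20 = 6250 - 20 = 6230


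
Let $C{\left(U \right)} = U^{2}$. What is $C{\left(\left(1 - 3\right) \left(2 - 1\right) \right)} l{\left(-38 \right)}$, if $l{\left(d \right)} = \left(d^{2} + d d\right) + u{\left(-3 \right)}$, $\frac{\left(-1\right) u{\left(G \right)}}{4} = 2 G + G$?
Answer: $11696$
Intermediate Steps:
$u{\left(G \right)} = - 12 G$ ($u{\left(G \right)} = - 4 \left(2 G + G\right) = - 4 \cdot 3 G = - 12 G$)
$l{\left(d \right)} = 36 + 2 d^{2}$ ($l{\left(d \right)} = \left(d^{2} + d d\right) - -36 = \left(d^{2} + d^{2}\right) + 36 = 2 d^{2} + 36 = 36 + 2 d^{2}$)
$C{\left(\left(1 - 3\right) \left(2 - 1\right) \right)} l{\left(-38 \right)} = \left(\left(1 - 3\right) \left(2 - 1\right)\right)^{2} \left(36 + 2 \left(-38\right)^{2}\right) = \left(\left(-2\right) 1\right)^{2} \left(36 + 2 \cdot 1444\right) = \left(-2\right)^{2} \left(36 + 2888\right) = 4 \cdot 2924 = 11696$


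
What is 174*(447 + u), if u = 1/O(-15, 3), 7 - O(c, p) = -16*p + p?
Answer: 2022315/26 ≈ 77781.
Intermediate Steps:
O(c, p) = 7 + 15*p (O(c, p) = 7 - (-16*p + p) = 7 - (-15)*p = 7 + 15*p)
u = 1/52 (u = 1/(7 + 15*3) = 1/(7 + 45) = 1/52 ≈ 0.019231)
174*(447 + u) = 174*(447 + 1/52) = 174*(23245/52) = 2022315/26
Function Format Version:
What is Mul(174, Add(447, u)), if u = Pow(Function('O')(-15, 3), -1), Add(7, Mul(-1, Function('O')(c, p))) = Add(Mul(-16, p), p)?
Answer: Rational(2022315, 26) ≈ 77781.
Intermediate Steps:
Function('O')(c, p) = Add(7, Mul(15, p)) (Function('O')(c, p) = Add(7, Mul(-1, Add(Mul(-16, p), p))) = Add(7, Mul(-1, Mul(-15, p))) = Add(7, Mul(15, p)))
u = Rational(1, 52) (u = Pow(Add(7, Mul(15, 3)), -1) = Pow(Add(7, 45), -1) = Pow(52, -1) = Rational(1, 52) ≈ 0.019231)
Mul(174, Add(447, u)) = Mul(174, Add(447, Rational(1, 52))) = Mul(174, Rational(23245, 52)) = Rational(2022315, 26)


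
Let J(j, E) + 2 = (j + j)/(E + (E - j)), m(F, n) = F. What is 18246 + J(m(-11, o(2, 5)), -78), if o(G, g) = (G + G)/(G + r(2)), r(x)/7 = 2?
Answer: 2645402/145 ≈ 18244.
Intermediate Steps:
r(x) = 14 (r(x) = 7*2 = 14)
o(G, g) = 2*G/(14 + G) (o(G, g) = (G + G)/(G + 14) = (2*G)/(14 + G) = 2*G/(14 + G))
J(j, E) = -2 + 2*j/(-j + 2*E) (J(j, E) = -2 + (j + j)/(E + (E - j)) = -2 + (2*j)/(-j + 2*E) = -2 + 2*j/(-j + 2*E))
18246 + J(m(-11, o(2, 5)), -78) = 18246 + 4*(-11 - 1*(-78))/(-1*(-11) + 2*(-78)) = 18246 + 4*(-11 + 78)/(11 - 156) = 18246 + 4*67/(-145) = 18246 + 4*(-1/145)*67 = 18246 - 268/145 = 2645402/145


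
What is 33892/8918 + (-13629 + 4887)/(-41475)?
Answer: 35324568/8806525 ≈ 4.0112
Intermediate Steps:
33892/8918 + (-13629 + 4887)/(-41475) = 33892*(1/8918) - 8742*(-1/41475) = 16946/4459 + 2914/13825 = 35324568/8806525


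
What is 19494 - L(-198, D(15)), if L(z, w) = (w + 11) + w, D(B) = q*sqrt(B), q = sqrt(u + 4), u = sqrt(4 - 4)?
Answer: 19483 - 4*sqrt(15) ≈ 19468.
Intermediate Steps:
u = 0 (u = sqrt(0) = 0)
q = 2 (q = sqrt(0 + 4) = sqrt(4) = 2)
D(B) = 2*sqrt(B)
L(z, w) = 11 + 2*w (L(z, w) = (11 + w) + w = 11 + 2*w)
19494 - L(-198, D(15)) = 19494 - (11 + 2*(2*sqrt(15))) = 19494 - (11 + 4*sqrt(15)) = 19494 + (-11 - 4*sqrt(15)) = 19483 - 4*sqrt(15)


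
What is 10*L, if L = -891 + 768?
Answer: -1230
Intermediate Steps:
L = -123
10*L = 10*(-123) = -1230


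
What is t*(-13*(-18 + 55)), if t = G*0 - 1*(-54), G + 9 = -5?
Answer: -25974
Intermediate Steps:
G = -14 (G = -9 - 5 = -14)
t = 54 (t = -14*0 - 1*(-54) = 0 + 54 = 54)
t*(-13*(-18 + 55)) = 54*(-13*(-18 + 55)) = 54*(-13*37) = 54*(-481) = -25974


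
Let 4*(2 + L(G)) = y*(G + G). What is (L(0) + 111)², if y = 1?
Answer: 11881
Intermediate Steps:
L(G) = -2 + G/2 (L(G) = -2 + (1*(G + G))/4 = -2 + (1*(2*G))/4 = -2 + (2*G)/4 = -2 + G/2)
(L(0) + 111)² = ((-2 + (½)*0) + 111)² = ((-2 + 0) + 111)² = (-2 + 111)² = 109² = 11881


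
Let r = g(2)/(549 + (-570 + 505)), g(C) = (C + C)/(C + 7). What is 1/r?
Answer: 1089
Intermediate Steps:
g(C) = 2*C/(7 + C) (g(C) = (2*C)/(7 + C) = 2*C/(7 + C))
r = 1/1089 (r = (2*2/(7 + 2))/(549 + (-570 + 505)) = (2*2/9)/(549 - 65) = (2*2*(⅑))/484 = (4/9)*(1/484) = 1/1089 ≈ 0.00091827)
1/r = 1/(1/1089) = 1089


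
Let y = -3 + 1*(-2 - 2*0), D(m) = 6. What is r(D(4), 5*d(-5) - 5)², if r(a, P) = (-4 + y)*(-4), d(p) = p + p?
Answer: 1296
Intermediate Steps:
d(p) = 2*p
y = -5 (y = -3 + 1*(-2 + 0) = -3 + 1*(-2) = -3 - 2 = -5)
r(a, P) = 36 (r(a, P) = (-4 - 5)*(-4) = -9*(-4) = 36)
r(D(4), 5*d(-5) - 5)² = 36² = 1296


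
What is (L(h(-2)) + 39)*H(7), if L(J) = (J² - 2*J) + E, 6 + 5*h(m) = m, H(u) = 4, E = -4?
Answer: 4076/25 ≈ 163.04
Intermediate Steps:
h(m) = -6/5 + m/5
L(J) = -4 + J² - 2*J (L(J) = (J² - 2*J) - 4 = -4 + J² - 2*J)
(L(h(-2)) + 39)*H(7) = ((-4 + (-6/5 + (⅕)*(-2))² - 2*(-6/5 + (⅕)*(-2))) + 39)*4 = ((-4 + (-6/5 - ⅖)² - 2*(-6/5 - ⅖)) + 39)*4 = ((-4 + (-8/5)² - 2*(-8/5)) + 39)*4 = ((-4 + 64/25 + 16/5) + 39)*4 = (44/25 + 39)*4 = (1019/25)*4 = 4076/25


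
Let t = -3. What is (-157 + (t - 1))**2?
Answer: 25921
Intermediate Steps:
(-157 + (t - 1))**2 = (-157 + (-3 - 1))**2 = (-157 - 4)**2 = (-161)**2 = 25921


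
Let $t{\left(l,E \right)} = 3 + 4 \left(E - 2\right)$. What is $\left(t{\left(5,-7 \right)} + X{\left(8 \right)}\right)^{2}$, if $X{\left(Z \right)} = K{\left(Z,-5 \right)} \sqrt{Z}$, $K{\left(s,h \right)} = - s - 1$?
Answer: $1737 + 1188 \sqrt{2} \approx 3417.1$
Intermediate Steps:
$K{\left(s,h \right)} = -1 - s$
$X{\left(Z \right)} = \sqrt{Z} \left(-1 - Z\right)$ ($X{\left(Z \right)} = \left(-1 - Z\right) \sqrt{Z} = \sqrt{Z} \left(-1 - Z\right)$)
$t{\left(l,E \right)} = -5 + 4 E$ ($t{\left(l,E \right)} = 3 + 4 \left(-2 + E\right) = 3 + \left(-8 + 4 E\right) = -5 + 4 E$)
$\left(t{\left(5,-7 \right)} + X{\left(8 \right)}\right)^{2} = \left(\left(-5 + 4 \left(-7\right)\right) + \sqrt{8} \left(-1 - 8\right)\right)^{2} = \left(\left(-5 - 28\right) + 2 \sqrt{2} \left(-1 - 8\right)\right)^{2} = \left(-33 + 2 \sqrt{2} \left(-9\right)\right)^{2} = \left(-33 - 18 \sqrt{2}\right)^{2}$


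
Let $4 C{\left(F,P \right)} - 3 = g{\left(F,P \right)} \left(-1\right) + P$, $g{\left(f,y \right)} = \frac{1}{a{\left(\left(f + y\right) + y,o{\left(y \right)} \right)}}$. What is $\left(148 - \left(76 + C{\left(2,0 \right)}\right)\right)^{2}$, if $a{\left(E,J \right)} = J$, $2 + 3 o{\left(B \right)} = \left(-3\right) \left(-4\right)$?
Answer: $\frac{8139609}{1600} \approx 5087.3$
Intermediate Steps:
$o{\left(B \right)} = \frac{10}{3}$ ($o{\left(B \right)} = - \frac{2}{3} + \frac{\left(-3\right) \left(-4\right)}{3} = - \frac{2}{3} + \frac{1}{3} \cdot 12 = - \frac{2}{3} + 4 = \frac{10}{3}$)
$g{\left(f,y \right)} = \frac{3}{10}$ ($g{\left(f,y \right)} = \frac{1}{\frac{10}{3}} = \frac{3}{10}$)
$C{\left(F,P \right)} = \frac{27}{40} + \frac{P}{4}$ ($C{\left(F,P \right)} = \frac{3}{4} + \frac{\frac{3}{10} \left(-1\right) + P}{4} = \frac{3}{4} + \frac{- \frac{3}{10} + P}{4} = \frac{3}{4} + \left(- \frac{3}{40} + \frac{P}{4}\right) = \frac{27}{40} + \frac{P}{4}$)
$\left(148 - \left(76 + C{\left(2,0 \right)}\right)\right)^{2} = \left(148 - \left(\frac{3067}{40} + 0\right)\right)^{2} = \left(148 - \frac{3067}{40}\right)^{2} = \left(\frac{2853}{40}\right)^{2} = \frac{8139609}{1600}$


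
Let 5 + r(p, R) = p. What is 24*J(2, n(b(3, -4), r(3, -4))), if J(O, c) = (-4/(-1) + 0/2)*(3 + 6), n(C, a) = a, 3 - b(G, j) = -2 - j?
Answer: 864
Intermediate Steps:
r(p, R) = -5 + p
b(G, j) = 5 + j (b(G, j) = 3 - (-2 - j) = 3 + (2 + j) = 5 + j)
J(O, c) = 36 (J(O, c) = (-4*(-1) + 0*(½))*9 = (4 + 0)*9 = 4*9 = 36)
24*J(2, n(b(3, -4), r(3, -4))) = 24*36 = 864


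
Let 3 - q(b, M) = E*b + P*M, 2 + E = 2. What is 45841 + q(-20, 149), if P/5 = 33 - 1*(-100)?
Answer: -53241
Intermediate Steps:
P = 665 (P = 5*(33 - 1*(-100)) = 5*(33 + 100) = 5*133 = 665)
E = 0 (E = -2 + 2 = 0)
q(b, M) = 3 - 665*M (q(b, M) = 3 - (0*b + 665*M) = 3 - (0 + 665*M) = 3 - 665*M)
45841 + q(-20, 149) = 45841 + (3 - 665*149) = 45841 + (3 - 99085) = 45841 - 99082 = -53241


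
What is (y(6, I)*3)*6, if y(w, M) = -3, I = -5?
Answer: -54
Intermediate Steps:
(y(6, I)*3)*6 = -3*3*6 = -9*6 = -54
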